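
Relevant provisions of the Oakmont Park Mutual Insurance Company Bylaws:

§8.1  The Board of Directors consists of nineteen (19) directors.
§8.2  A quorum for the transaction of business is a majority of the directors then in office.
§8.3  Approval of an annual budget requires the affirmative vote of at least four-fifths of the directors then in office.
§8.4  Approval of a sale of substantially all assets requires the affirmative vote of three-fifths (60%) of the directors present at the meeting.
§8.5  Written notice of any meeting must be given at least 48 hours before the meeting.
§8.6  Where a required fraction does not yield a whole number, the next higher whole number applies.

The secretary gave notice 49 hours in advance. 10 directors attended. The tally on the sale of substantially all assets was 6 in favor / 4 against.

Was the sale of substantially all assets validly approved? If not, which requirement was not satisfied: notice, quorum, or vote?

Valid — all requirements satisfied.

Notice: 49 hours given; 48 required (49 ≥ 48). Satisfied.
Quorum: 10 present; quorum is 10. Satisfied.
Vote: the sale of substantially all assets requires three-fifths of the directors present (10). 3/5 of 10 = 6, so 6 affirmative votes are needed; 6 voted in favor. Satisfied.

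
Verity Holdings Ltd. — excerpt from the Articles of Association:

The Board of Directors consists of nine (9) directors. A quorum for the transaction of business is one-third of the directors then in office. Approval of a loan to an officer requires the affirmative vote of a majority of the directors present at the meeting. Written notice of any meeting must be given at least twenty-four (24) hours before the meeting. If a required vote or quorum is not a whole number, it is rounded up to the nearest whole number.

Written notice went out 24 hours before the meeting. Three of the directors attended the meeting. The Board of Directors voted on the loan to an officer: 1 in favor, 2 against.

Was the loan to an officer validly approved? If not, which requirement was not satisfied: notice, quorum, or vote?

Notice: 24 hours given; 24 required (24 ≥ 24). Satisfied.
Quorum: 3 present; quorum is 3. Satisfied.
Vote: the loan to an officer requires a majority of the directors present (3). A majority of 3 is 2, so 2 affirmative votes are needed; 1 voted in favor. Not satisfied.

Invalid — vote requirement not satisfied.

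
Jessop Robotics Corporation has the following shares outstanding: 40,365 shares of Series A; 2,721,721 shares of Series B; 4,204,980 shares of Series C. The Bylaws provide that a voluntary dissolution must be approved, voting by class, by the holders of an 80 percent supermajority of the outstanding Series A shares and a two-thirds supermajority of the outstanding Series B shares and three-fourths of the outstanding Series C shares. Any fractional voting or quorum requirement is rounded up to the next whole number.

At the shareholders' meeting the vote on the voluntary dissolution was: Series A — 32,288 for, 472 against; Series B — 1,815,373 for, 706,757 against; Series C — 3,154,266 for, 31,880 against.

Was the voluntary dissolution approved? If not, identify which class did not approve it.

Series A: 4/5 of 40365 = 32292; 32,292 required, 32,288 in favor — not approved.
Series B: 2/3 of 2721721 = 1814480.67, rounded up to 1814481; 1,814,481 required, 1,815,373 in favor — approved.
Series C: 3/4 of 4204980 = 3153735; 3,153,735 required, 3,154,266 in favor — approved.

Not approved — the Series A shares did not give the required vote.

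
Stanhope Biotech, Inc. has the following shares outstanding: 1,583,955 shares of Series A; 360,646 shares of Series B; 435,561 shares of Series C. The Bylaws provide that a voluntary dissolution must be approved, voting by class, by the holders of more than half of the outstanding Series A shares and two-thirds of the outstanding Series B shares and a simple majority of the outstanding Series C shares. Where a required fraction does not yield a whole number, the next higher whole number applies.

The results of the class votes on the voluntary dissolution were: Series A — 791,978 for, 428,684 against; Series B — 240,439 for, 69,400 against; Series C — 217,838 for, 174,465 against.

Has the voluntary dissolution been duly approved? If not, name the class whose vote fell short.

Approved — every class gave the required vote.

Series A: a majority of 1583955 is 791978; 791,978 required, 791,978 in favor — approved.
Series B: 2/3 of 360646 = 240430.67, rounded up to 240431; 240,431 required, 240,439 in favor — approved.
Series C: a majority of 435561 is 217781; 217,781 required, 217,838 in favor — approved.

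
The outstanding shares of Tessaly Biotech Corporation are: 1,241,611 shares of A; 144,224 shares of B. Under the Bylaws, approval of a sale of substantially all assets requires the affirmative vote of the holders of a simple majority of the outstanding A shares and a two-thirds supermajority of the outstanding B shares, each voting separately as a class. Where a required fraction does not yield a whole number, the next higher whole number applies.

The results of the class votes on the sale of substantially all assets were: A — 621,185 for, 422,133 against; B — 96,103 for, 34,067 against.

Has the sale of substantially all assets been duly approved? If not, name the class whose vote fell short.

A: a majority of 1241611 is 620806; 620,806 required, 621,185 in favor — approved.
B: 2/3 of 144224 = 96149.33, rounded up to 96150; 96,150 required, 96,103 in favor — not approved.

Not approved — the B shares did not give the required vote.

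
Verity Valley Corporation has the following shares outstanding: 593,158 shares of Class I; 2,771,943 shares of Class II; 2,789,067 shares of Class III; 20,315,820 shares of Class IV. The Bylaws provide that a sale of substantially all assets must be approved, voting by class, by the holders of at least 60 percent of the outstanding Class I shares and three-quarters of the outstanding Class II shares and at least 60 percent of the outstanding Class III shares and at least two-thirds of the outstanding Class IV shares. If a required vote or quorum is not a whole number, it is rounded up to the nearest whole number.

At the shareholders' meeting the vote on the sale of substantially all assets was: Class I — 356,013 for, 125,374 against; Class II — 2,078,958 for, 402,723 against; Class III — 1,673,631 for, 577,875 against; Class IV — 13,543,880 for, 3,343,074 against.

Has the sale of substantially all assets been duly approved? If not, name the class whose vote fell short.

Approved — every class gave the required vote.

Class I: 3/5 of 593158 = 355894.80, rounded up to 355895; 355,895 required, 356,013 in favor — approved.
Class II: 3/4 of 2771943 = 2078957.25, rounded up to 2078958; 2,078,958 required, 2,078,958 in favor — approved.
Class III: 3/5 of 2789067 = 1673440.20, rounded up to 1673441; 1,673,441 required, 1,673,631 in favor — approved.
Class IV: 2/3 of 20315820 = 13543880; 13,543,880 required, 13,543,880 in favor — approved.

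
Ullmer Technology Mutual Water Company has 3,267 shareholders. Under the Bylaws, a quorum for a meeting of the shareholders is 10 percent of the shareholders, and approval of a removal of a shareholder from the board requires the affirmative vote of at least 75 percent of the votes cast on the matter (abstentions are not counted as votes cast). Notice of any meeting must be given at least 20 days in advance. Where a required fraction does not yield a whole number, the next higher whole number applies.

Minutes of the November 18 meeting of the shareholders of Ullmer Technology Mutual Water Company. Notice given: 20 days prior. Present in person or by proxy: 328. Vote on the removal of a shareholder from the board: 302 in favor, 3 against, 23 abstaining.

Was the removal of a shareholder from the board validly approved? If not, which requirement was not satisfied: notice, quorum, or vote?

Notice: 20 days given; 20 required. Satisfied.
Quorum: 10% of 3,267 = 326.70, rounded up to 327; 328 present. Satisfied.
Vote: requires three-fourths of the votes cast (328 − 23 abstaining = 305); 3/4 of 305 = 228.75, rounded up to 229, so 229 needed; 302 in favor. Satisfied.

Valid — all requirements satisfied.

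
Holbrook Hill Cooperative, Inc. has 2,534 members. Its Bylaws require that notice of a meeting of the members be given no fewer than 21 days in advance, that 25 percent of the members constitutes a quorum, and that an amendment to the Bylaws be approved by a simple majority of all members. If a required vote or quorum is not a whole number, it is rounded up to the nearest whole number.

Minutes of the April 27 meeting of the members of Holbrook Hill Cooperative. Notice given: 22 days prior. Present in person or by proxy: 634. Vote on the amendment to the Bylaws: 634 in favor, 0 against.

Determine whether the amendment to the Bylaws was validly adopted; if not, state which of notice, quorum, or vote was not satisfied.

Invalid — vote requirement not satisfied.

Notice: 22 days given; 21 required. Satisfied.
Quorum: 25% of 2,534 = 633.50, rounded up to 634; 634 present. Satisfied.
Vote: requires a majority of all members (2,534); a majority of 2534 is 1268, so 1,268 needed; 634 in favor. Not satisfied.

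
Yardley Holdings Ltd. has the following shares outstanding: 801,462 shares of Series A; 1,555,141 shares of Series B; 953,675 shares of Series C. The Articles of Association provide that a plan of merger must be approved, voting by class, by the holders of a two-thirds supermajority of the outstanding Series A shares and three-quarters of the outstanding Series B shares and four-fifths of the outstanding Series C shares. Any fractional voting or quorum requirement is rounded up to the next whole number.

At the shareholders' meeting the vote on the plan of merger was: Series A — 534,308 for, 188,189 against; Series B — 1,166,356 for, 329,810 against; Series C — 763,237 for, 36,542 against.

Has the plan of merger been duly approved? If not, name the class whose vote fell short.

Approved — every class gave the required vote.

Series A: 2/3 of 801462 = 534308; 534,308 required, 534,308 in favor — approved.
Series B: 3/4 of 1555141 = 1166355.75, rounded up to 1166356; 1,166,356 required, 1,166,356 in favor — approved.
Series C: 4/5 of 953675 = 762940; 762,940 required, 763,237 in favor — approved.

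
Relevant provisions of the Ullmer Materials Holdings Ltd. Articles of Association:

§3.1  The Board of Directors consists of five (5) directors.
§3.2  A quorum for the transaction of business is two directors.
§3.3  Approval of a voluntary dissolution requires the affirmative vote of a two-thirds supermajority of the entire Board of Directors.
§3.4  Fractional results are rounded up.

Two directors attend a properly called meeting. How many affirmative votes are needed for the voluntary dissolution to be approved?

4

The voluntary dissolution requires two-thirds of the entire Board of Directors (5).
2/3 of 5 = 3.33, rounded up to 4.
(Only 2 can vote, so the voluntary dissolution cannot pass at this meeting, but the required vote is still 4.)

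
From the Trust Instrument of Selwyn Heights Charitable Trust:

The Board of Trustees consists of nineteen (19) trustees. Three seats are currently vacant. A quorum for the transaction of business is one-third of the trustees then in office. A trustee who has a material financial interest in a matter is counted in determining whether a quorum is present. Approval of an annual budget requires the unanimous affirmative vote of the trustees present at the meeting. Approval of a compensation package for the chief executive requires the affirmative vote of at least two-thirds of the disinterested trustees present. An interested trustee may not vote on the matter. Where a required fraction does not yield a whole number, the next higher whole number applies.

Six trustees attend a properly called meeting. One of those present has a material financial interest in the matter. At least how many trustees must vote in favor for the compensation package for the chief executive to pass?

4

The compensation package for the chief executive requires two-thirds of the disinterested trustees present (6 − 1 = 5).
2/3 of 5 = 3.33, rounded up to 4.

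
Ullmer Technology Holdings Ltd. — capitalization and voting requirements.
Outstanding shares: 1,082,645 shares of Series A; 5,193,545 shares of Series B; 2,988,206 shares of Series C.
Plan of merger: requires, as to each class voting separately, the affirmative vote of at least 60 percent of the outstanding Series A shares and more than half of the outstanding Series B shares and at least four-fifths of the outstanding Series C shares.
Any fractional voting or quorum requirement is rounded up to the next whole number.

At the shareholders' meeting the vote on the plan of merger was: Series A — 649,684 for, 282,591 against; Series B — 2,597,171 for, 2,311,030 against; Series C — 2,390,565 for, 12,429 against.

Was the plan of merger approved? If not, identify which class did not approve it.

Approved — every class gave the required vote.

Series A: 3/5 of 1082645 = 649587; 649,587 required, 649,684 in favor — approved.
Series B: a majority of 5193545 is 2596773; 2,596,773 required, 2,597,171 in favor — approved.
Series C: 4/5 of 2988206 = 2390564.80, rounded up to 2390565; 2,390,565 required, 2,390,565 in favor — approved.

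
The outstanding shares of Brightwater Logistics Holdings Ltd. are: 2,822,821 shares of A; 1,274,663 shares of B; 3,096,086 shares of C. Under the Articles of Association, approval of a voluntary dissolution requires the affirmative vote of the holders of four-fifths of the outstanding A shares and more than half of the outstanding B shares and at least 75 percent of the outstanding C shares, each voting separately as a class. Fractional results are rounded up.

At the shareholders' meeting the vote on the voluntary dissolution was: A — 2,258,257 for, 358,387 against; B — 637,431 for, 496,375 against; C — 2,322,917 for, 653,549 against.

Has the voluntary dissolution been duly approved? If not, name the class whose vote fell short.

A: 4/5 of 2822821 = 2258256.80, rounded up to 2258257; 2,258,257 required, 2,258,257 in favor — approved.
B: a majority of 1274663 is 637332; 637,332 required, 637,431 in favor — approved.
C: 3/4 of 3096086 = 2322064.50, rounded up to 2322065; 2,322,065 required, 2,322,917 in favor — approved.

Approved — every class gave the required vote.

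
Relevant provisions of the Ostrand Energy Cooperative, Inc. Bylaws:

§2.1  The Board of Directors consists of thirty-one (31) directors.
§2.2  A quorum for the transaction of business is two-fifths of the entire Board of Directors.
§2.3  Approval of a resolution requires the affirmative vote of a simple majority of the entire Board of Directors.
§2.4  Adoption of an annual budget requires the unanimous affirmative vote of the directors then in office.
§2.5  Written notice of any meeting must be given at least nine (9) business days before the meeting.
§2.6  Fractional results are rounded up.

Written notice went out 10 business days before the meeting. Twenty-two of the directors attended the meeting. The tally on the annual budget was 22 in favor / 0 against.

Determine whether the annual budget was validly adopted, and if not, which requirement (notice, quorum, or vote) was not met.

Invalid — vote requirement not satisfied.

Notice: 10 business days given; 9 required (10 ≥ 9). Satisfied.
Quorum: 22 present; quorum is 13. Satisfied.
Vote: the annual budget requires the unanimous vote of the directors then in office (31). Unanimous means all 31, so 31 affirmative votes are needed; 22 voted in favor. Not satisfied.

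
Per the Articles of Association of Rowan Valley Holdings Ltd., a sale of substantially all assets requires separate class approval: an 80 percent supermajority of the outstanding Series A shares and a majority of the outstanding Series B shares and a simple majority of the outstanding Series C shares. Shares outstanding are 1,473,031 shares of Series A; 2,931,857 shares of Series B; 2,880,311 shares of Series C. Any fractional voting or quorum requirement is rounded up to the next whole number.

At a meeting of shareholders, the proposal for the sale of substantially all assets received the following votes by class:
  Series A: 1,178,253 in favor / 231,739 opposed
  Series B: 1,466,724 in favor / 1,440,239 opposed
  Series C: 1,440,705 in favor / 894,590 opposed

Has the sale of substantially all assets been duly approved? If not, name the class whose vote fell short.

Series A: 4/5 of 1473031 = 1178424.80, rounded up to 1178425; 1,178,425 required, 1,178,253 in favor — not approved.
Series B: a majority of 2931857 is 1465929; 1,465,929 required, 1,466,724 in favor — approved.
Series C: a majority of 2880311 is 1440156; 1,440,156 required, 1,440,705 in favor — approved.

Not approved — the Series A shares did not give the required vote.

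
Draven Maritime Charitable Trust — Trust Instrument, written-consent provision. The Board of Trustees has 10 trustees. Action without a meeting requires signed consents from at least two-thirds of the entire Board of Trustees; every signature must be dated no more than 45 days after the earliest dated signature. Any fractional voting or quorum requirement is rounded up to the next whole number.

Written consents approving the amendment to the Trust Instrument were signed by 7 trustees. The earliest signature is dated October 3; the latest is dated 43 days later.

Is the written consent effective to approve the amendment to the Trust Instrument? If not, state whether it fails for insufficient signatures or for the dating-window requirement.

Effective — both the signature and dating-window requirements are satisfied.

Signatures required: at least two-thirds of 10 — 2/3 of 10 = 6.67, rounded up to 7, so 7 needed; 7 signed. Sufficient.
Dating window: the latest signature is 43 days after the earliest; the limit is 45 days. Within the window.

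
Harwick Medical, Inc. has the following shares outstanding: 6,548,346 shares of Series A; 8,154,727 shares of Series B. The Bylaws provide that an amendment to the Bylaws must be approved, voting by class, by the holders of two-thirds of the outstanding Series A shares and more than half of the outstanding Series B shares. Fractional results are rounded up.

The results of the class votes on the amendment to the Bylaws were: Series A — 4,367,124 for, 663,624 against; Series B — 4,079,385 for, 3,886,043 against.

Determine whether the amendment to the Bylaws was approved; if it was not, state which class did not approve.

Approved — every class gave the required vote.

Series A: 2/3 of 6548346 = 4365564; 4,365,564 required, 4,367,124 in favor — approved.
Series B: a majority of 8154727 is 4077364; 4,077,364 required, 4,079,385 in favor — approved.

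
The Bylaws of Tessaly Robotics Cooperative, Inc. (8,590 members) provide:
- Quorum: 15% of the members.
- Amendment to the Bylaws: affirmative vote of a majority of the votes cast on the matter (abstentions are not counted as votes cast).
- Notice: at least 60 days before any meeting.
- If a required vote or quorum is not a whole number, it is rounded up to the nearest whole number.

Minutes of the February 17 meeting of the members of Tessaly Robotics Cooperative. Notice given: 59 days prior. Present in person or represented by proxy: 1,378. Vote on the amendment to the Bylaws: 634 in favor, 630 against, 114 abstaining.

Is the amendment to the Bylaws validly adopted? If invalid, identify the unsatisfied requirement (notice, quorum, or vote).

Notice: 59 days given; 60 required. Not satisfied.
Quorum: 15% of 8,590 = 1,288.50, rounded up to 1,289; 1,378 present. Satisfied.
Vote: requires a majority of the votes cast (1,378 − 114 abstaining = 1,264); a majority of 1264 is 633, so 633 needed; 634 in favor. Satisfied.

Invalid — notice requirement not satisfied.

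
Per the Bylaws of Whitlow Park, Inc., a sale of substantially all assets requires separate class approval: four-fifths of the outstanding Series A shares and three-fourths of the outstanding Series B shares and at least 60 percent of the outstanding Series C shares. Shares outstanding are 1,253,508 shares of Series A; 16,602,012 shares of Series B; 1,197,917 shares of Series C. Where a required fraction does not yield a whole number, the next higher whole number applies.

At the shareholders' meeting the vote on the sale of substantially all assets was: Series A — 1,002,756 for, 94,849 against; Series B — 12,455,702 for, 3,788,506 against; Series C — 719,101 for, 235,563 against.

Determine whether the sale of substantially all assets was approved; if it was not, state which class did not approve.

Series A: 4/5 of 1253508 = 1002806.40, rounded up to 1002807; 1,002,807 required, 1,002,756 in favor — not approved.
Series B: 3/4 of 16602012 = 12451509; 12,451,509 required, 12,455,702 in favor — approved.
Series C: 3/5 of 1197917 = 718750.20, rounded up to 718751; 718,751 required, 719,101 in favor — approved.

Not approved — the Series A shares did not give the required vote.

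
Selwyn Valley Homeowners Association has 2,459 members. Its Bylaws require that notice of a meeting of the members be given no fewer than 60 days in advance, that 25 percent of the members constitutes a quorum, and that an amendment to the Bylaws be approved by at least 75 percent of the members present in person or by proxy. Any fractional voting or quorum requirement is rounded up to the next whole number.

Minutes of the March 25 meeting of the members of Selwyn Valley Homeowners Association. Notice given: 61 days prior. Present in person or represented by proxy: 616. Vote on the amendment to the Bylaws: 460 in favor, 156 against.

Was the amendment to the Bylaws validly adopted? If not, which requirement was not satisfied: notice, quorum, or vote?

Notice: 61 days given; 60 required. Satisfied.
Quorum: 25% of 2,459 = 614.75, rounded up to 615; 616 present. Satisfied.
Vote: requires three-fourths of those present (616); 3/4 of 616 = 462, so 462 needed; 460 in favor. Not satisfied.

Invalid — vote requirement not satisfied.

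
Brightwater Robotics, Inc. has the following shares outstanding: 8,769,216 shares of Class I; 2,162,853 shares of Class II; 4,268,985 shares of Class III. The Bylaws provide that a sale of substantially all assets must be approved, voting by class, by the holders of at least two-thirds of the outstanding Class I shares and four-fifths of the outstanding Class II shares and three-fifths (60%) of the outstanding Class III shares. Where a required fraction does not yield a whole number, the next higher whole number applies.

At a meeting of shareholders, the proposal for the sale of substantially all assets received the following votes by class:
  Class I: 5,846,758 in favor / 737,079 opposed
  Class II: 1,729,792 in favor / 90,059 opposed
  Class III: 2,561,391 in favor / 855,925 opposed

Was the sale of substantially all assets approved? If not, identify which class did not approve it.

Not approved — the Class II shares did not give the required vote.

Class I: 2/3 of 8769216 = 5846144; 5,846,144 required, 5,846,758 in favor — approved.
Class II: 4/5 of 2162853 = 1730282.40, rounded up to 1730283; 1,730,283 required, 1,729,792 in favor — not approved.
Class III: 3/5 of 4268985 = 2561391; 2,561,391 required, 2,561,391 in favor — approved.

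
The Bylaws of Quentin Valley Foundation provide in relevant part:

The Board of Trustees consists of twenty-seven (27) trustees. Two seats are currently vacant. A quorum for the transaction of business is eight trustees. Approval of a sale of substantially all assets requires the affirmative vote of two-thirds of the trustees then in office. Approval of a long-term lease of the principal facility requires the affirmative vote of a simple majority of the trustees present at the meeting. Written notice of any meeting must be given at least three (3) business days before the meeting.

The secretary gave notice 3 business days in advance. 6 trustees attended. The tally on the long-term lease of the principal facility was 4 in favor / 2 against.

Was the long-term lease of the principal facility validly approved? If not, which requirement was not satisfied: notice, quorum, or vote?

Notice: 3 business days given; 3 required (3 ≥ 3). Satisfied.
Quorum: 6 present; quorum is 8. Not satisfied.
Vote: the long-term lease of the principal facility requires a majority of the trustees present (6). A majority of 6 is 4, so 4 affirmative votes are needed; 4 voted in favor. Satisfied. (Moot — without a quorum no business can be validly transacted.)

Invalid — quorum requirement not satisfied.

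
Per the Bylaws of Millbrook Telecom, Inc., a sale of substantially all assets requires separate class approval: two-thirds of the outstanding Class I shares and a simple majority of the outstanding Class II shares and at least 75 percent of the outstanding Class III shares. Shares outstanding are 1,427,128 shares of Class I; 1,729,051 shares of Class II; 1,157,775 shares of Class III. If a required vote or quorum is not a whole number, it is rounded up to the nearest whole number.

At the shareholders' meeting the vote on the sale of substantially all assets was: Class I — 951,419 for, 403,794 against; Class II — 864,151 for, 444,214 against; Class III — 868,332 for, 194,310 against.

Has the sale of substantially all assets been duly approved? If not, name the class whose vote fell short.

Not approved — the Class II shares did not give the required vote.

Class I: 2/3 of 1427128 = 951418.67, rounded up to 951419; 951,419 required, 951,419 in favor — approved.
Class II: a majority of 1729051 is 864526; 864,526 required, 864,151 in favor — not approved.
Class III: 3/4 of 1157775 = 868331.25, rounded up to 868332; 868,332 required, 868,332 in favor — approved.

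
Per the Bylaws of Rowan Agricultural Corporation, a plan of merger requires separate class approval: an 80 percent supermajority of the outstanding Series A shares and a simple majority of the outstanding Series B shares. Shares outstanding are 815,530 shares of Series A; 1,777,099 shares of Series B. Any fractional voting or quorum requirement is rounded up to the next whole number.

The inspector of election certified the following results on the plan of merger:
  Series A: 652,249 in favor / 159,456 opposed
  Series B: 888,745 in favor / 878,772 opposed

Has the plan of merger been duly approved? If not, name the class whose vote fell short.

Series A: 4/5 of 815530 = 652424; 652,424 required, 652,249 in favor — not approved.
Series B: a majority of 1777099 is 888550; 888,550 required, 888,745 in favor — approved.

Not approved — the Series A shares did not give the required vote.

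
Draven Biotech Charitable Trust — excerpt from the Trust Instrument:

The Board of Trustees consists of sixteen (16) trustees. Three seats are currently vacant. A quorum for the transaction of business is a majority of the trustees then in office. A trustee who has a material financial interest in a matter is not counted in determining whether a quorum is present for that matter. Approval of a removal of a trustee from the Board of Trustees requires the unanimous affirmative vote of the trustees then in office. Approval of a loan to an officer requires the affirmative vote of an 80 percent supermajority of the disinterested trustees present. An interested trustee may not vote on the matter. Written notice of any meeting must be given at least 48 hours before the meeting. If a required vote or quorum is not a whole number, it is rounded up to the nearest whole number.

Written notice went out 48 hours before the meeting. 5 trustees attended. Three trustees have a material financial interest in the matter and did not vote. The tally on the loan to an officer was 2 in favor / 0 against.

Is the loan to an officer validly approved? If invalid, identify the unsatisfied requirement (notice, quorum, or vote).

Invalid — quorum requirement not satisfied.

Notice: 48 hours given; 48 required (48 ≥ 48). Satisfied.
Quorum: 5 present, but the 3 interested trustees do not count, leaving 2. Quorum is 7. Not satisfied.
Vote: the loan to an officer requires four-fifths of the disinterested trustees present (5 − 3 = 2). 4/5 of 2 = 1.60, rounded up to 2, so 2 affirmative votes are needed; 2 voted in favor. Satisfied. (Moot — without a quorum no business can be validly transacted.)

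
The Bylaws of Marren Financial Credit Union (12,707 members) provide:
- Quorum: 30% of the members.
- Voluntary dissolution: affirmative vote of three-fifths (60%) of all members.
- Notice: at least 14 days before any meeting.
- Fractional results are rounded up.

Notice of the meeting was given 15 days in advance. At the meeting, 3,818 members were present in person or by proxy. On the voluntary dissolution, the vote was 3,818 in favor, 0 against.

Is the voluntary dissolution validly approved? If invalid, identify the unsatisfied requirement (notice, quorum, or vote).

Invalid — vote requirement not satisfied.

Notice: 15 days given; 14 required. Satisfied.
Quorum: 30% of 12,707 = 3,812.10, rounded up to 3,813; 3,818 present. Satisfied.
Vote: requires three-fifths of all members (12,707); 3/5 of 12707 = 7624.20, rounded up to 7625, so 7,625 needed; 3,818 in favor. Not satisfied.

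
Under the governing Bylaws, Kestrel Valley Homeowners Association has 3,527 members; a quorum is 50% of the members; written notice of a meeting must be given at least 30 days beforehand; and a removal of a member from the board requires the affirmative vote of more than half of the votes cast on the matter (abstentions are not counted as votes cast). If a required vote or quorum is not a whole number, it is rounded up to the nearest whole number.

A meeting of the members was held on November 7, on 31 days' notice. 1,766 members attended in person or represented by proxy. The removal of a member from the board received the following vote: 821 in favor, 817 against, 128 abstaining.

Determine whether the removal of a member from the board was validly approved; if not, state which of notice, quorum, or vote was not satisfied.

Valid — all requirements satisfied.

Notice: 31 days given; 30 required. Satisfied.
Quorum: 50% of 3,527 = 1,763.50, rounded up to 1,764; 1,766 present. Satisfied.
Vote: requires a majority of the votes cast (1,766 − 128 abstaining = 1,638); a majority of 1638 is 820, so 820 needed; 821 in favor. Satisfied.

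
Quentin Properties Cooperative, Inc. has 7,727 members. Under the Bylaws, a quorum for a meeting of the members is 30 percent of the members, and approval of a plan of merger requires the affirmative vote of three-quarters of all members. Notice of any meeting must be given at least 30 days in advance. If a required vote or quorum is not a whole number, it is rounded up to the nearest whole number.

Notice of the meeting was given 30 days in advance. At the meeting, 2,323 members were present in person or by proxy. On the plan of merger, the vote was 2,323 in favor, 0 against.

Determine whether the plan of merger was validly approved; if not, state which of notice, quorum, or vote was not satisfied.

Invalid — vote requirement not satisfied.

Notice: 30 days given; 30 required. Satisfied.
Quorum: 30% of 7,727 = 2,318.10, rounded up to 2,319; 2,323 present. Satisfied.
Vote: requires three-fourths of all members (7,727); 3/4 of 7727 = 5795.25, rounded up to 5796, so 5,796 needed; 2,323 in favor. Not satisfied.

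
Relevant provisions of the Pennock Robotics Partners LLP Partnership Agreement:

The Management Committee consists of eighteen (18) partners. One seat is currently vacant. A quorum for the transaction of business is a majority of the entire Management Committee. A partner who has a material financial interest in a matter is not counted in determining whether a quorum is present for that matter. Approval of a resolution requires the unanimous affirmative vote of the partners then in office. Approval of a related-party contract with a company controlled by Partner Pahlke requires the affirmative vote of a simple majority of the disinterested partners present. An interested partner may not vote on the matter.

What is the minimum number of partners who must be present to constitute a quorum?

10

A majority of 18 is 10.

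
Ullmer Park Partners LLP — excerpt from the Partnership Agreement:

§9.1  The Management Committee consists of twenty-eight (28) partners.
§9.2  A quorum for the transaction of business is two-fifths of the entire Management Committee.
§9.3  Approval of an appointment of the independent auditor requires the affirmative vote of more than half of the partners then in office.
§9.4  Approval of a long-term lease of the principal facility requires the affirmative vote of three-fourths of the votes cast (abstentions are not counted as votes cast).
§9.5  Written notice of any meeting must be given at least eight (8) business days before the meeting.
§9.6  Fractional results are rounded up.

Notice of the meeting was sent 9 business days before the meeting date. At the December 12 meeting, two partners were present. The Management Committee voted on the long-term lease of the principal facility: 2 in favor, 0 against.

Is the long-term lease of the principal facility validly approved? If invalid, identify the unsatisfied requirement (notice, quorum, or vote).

Invalid — quorum requirement not satisfied.

Notice: 9 business days given; 8 required (9 ≥ 8). Satisfied.
Quorum: 2 present; quorum is 12. Not satisfied.
Vote: the long-term lease of the principal facility requires three-fourths of the votes cast (2). 3/4 of 2 = 1.50, rounded up to 2, so 2 affirmative votes are needed; 2 voted in favor. Satisfied. (Moot — without a quorum no business can be validly transacted.)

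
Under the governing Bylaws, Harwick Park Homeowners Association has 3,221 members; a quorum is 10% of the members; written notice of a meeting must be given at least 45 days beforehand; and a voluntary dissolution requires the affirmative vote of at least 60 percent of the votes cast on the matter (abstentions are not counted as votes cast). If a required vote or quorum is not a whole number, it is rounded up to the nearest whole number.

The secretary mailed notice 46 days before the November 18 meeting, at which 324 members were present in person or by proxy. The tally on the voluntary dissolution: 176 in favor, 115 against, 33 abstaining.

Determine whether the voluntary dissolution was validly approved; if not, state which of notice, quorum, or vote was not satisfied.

Notice: 46 days given; 45 required. Satisfied.
Quorum: 10% of 3,221 = 322.10, rounded up to 323; 324 present. Satisfied.
Vote: requires three-fifths of the votes cast (324 − 33 abstaining = 291); 3/5 of 291 = 174.60, rounded up to 175, so 175 needed; 176 in favor. Satisfied.

Valid — all requirements satisfied.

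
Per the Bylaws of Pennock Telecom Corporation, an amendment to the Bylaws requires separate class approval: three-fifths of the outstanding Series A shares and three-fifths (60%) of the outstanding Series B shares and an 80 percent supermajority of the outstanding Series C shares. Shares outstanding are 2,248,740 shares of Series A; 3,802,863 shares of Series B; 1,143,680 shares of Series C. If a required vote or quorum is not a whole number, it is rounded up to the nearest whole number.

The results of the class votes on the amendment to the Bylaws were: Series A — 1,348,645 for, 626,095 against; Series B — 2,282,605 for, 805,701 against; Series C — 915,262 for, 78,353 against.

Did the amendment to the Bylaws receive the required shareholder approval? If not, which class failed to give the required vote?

Series A: 3/5 of 2248740 = 1349244; 1,349,244 required, 1,348,645 in favor — not approved.
Series B: 3/5 of 3802863 = 2281717.80, rounded up to 2281718; 2,281,718 required, 2,282,605 in favor — approved.
Series C: 4/5 of 1143680 = 914944; 914,944 required, 915,262 in favor — approved.

Not approved — the Series A shares did not give the required vote.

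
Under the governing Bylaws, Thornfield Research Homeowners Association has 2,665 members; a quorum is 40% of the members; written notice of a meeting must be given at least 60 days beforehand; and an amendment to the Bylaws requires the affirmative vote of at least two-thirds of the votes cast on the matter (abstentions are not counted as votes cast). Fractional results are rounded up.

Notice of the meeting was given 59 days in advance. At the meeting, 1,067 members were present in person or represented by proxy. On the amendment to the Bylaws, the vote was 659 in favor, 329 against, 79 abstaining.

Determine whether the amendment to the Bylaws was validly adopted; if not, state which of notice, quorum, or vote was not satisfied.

Invalid — notice requirement not satisfied.

Notice: 59 days given; 60 required. Not satisfied.
Quorum: 40% of 2,665 = 1,066; 1,067 present. Satisfied.
Vote: requires two-thirds of the votes cast (1,067 − 79 abstaining = 988); 2/3 of 988 = 658.67, rounded up to 659, so 659 needed; 659 in favor. Satisfied.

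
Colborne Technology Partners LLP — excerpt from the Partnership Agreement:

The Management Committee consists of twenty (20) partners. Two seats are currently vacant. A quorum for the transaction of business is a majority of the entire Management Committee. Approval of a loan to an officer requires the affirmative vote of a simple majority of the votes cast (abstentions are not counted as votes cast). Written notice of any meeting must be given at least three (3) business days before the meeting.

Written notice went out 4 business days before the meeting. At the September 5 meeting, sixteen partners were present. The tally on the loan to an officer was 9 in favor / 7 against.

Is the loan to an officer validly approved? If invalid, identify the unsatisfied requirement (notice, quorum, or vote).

Notice: 4 business days given; 3 required (4 ≥ 3). Satisfied.
Quorum: 16 present; quorum is 11. Satisfied.
Vote: the loan to an officer requires a majority of the votes cast (16). A majority of 16 is 9, so 9 affirmative votes are needed; 9 voted in favor. Satisfied.

Valid — all requirements satisfied.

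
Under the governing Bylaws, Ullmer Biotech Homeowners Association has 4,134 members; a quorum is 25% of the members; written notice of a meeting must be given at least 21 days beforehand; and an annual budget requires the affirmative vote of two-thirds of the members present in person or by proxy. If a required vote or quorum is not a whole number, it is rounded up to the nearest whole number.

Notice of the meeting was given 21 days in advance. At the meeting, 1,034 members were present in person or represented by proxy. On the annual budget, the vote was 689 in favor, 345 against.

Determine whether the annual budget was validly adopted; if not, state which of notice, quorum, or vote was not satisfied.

Notice: 21 days given; 21 required. Satisfied.
Quorum: 25% of 4,134 = 1,033.50, rounded up to 1,034; 1,034 present. Satisfied.
Vote: requires two-thirds of those present (1,034); 2/3 of 1034 = 689.33, rounded up to 690, so 690 needed; 689 in favor. Not satisfied.

Invalid — vote requirement not satisfied.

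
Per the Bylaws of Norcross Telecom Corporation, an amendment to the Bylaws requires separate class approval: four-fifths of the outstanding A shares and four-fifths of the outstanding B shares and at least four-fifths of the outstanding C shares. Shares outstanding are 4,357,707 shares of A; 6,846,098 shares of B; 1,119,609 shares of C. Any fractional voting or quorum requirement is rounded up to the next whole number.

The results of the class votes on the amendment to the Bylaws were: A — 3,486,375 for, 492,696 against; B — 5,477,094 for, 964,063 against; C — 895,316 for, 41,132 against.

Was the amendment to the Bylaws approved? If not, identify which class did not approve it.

Not approved — the C shares did not give the required vote.

A: 4/5 of 4357707 = 3486165.60, rounded up to 3486166; 3,486,166 required, 3,486,375 in favor — approved.
B: 4/5 of 6846098 = 5476878.40, rounded up to 5476879; 5,476,879 required, 5,477,094 in favor — approved.
C: 4/5 of 1119609 = 895687.20, rounded up to 895688; 895,688 required, 895,316 in favor — not approved.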